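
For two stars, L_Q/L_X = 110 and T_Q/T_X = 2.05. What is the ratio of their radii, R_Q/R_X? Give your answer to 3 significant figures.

L ∝ R²T⁴ gives R ∝ √L / T², so
R_Q/R_X = √(110) / (2.05)² = 10.49 / 4.202 = 2.496.

2.50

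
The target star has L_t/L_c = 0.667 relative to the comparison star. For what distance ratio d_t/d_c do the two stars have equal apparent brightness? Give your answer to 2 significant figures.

0.82

Equal flux requires L_t/d_t² = L_c/d_c², so d_t/d_c = √(L_t/L_c)
= √(0.667) = 0.8167.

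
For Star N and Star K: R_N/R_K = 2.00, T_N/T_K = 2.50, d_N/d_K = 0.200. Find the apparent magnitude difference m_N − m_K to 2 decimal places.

-8.98

L_N/L_K = (2.00)²(2.50)⁴ = 156.2.
F_N/F_K = (L_N/L_K)/(d_N/d_K)² = 156.2/0.04000 = 3906.
m_N − m_K = −2.5 log₁₀(3906) = -8.98.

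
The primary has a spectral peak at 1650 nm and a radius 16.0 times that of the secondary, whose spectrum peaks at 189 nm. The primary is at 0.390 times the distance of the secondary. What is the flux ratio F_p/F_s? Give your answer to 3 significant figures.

0.290

Wien's law: T_p/T_s = λ_s/λ_p = 189/1650 = 0.1145.
L_p/L_s = (R_p/R_s)²(T_p/T_s)⁴ = (16.0)²(0.1145)⁴ = 0.04407.
F_p/F_s = (L_p/L_s)/(d_p/d_s)² = 0.04407/(0.390)² = 0.2897.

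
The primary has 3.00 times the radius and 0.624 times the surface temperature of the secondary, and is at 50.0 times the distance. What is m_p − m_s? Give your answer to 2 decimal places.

L_p/L_s = (3.00)²(0.624)⁴ = 1.365.
F_p/F_s = (L_p/L_s)/(d_p/d_s)² = 1.365/2500 = 5.458×10^-4.
m_p − m_s = −2.5 log₁₀(5.458×10^-4) = 8.16.

8.16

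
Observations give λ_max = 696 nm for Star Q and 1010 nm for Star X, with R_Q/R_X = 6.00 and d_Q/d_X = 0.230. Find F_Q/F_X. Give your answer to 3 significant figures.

3.02×10^3

Wien's law: T_Q/T_X = λ_X/λ_Q = 1010/696 = 1.451.
L_Q/L_X = (R_Q/R_X)²(T_Q/T_X)⁴ = (6.00)²(1.451)⁴ = 159.6.
F_Q/F_X = (L_Q/L_X)/(d_Q/d_X)² = 159.6/(0.230)² = 3018.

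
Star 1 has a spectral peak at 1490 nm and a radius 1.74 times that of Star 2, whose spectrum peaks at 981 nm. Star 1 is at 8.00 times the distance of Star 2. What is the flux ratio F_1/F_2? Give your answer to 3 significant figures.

0.00889

Wien's law: T_1/T_2 = λ_2/λ_1 = 981/1490 = 0.6584.
L_1/L_2 = (R_1/R_2)²(T_1/T_2)⁴ = (1.74)²(0.6584)⁴ = 0.5689.
F_1/F_2 = (L_1/L_2)/(d_1/d_2)² = 0.5689/(8.00)² = 0.008889.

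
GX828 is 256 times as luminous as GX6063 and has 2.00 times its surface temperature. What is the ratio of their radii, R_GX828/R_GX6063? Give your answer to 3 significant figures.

4.00

L ∝ R²T⁴ gives R ∝ √L / T², so
R_GX828/R_GX6063 = √(256) / (2.00)² = 16.00 / 4.000 = 4.000.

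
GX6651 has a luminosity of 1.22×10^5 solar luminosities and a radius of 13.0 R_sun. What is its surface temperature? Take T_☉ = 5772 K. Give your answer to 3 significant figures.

2.99×10^4 K

T/T_☉ = (L/L_☉)^(1/4) / (R/R_☉)^(1/2)
T = 5772 × (1.22×10^5)^(1/4) / √(13.0) = 5772 × 18.69 / 3.606 = 2.992×10^4 K.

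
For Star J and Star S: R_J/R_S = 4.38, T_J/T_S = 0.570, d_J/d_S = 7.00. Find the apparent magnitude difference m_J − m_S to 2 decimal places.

3.46

L_J/L_S = (4.38)²(0.570)⁴ = 2.025.
F_J/F_S = (L_J/L_S)/(d_J/d_S)² = 2.025/49.00 = 0.04133.
m_J − m_S = −2.5 log₁₀(0.04133) = 3.46.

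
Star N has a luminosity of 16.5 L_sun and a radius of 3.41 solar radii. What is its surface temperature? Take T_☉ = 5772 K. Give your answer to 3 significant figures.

T/T_☉ = (L/L_☉)^(1/4) / (R/R_☉)^(1/2)
T = 5772 × (16.5)^(1/4) / √(3.41) = 5772 × 2.015 / 1.847 = 6300 K.

6.30×10^3 K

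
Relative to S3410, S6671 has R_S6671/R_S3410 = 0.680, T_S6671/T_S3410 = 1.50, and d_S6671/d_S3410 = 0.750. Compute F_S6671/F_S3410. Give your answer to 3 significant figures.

4.16

L_S6671/L_S3410 = (R_S6671/R_S3410)²(T_S6671/T_S3410)⁴ = (0.680)² × (1.50)⁴ = 2.341.
F_S6671/F_S3410 = (L_S6671/L_S3410)/(d_S6671/d_S3410)² = 2.341 / (0.750)² = 4.162.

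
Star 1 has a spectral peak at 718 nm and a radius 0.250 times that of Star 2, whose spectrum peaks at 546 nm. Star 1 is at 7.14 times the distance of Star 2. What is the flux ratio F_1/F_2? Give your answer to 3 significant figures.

4.10×10^-4

Wien's law: T_1/T_2 = λ_2/λ_1 = 546/718 = 0.7604.
L_1/L_2 = (R_1/R_2)²(T_1/T_2)⁴ = (0.250)²(0.7604)⁴ = 0.02090.
F_1/F_2 = (L_1/L_2)/(d_1/d_2)² = 0.02090/(7.14)² = 4.100×10^-4.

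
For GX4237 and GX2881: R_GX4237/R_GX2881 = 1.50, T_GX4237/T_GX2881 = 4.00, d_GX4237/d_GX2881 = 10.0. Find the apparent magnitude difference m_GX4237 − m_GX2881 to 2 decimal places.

-1.90

L_GX4237/L_GX2881 = (1.50)²(4.00)⁴ = 576.0.
F_GX4237/F_GX2881 = (L_GX4237/L_GX2881)/(d_GX4237/d_GX2881)² = 576.0/100.0 = 5.760.
m_GX4237 − m_GX2881 = −2.5 log₁₀(5.760) = -1.90.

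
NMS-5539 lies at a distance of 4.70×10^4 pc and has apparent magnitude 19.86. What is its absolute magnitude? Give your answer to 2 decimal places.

1.50

M = m − 5 log₁₀(d/10 pc) = 19.86 − 5 log₁₀(4.70×10^4/10)
  = 19.86 − 5 × 3.672 = 19.86 − 18.36 = 1.50.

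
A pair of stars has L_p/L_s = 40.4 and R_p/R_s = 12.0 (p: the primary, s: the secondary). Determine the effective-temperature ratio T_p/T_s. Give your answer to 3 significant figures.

0.728

L ∝ R²T⁴ gives T ∝ (L/R²)^(1/4), so
T_p/T_s = (40.4 / 12.0²)^(1/4) = (0.2806)^(1/4) = 0.7278.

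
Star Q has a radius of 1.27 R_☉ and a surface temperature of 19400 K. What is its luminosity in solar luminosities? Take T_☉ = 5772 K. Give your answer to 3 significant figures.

L/L_☉ = (R/R_☉)² (T/T_☉)⁴ = (1.27)² × (19400/5772)⁴
       = 1.613 × (3.361)⁴ = 1.613 × 127.6 = 205.8.

206 solar luminosities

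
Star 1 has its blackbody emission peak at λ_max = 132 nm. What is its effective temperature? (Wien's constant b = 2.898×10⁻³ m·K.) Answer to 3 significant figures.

2.20×10^4 K

T = b/λ_max = 2.898×10⁻³ / (132×10⁻⁹) = 2.195×10^4 K.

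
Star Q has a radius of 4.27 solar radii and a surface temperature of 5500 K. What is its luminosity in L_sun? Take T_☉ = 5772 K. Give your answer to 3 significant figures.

15.0 L_sun

L/L_☉ = (R/R_☉)² (T/T_☉)⁴ = (4.27)² × (5500/5772)⁴
       = 18.23 × (0.9529)⁴ = 18.23 × 0.8244 = 15.03.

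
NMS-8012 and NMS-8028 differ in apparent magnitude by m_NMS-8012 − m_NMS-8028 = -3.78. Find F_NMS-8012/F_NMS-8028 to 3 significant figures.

F_NMS-8012/F_NMS-8028 = 10^(−(m_NMS-8012 − m_NMS-8028)/2.5) = 10^(3.78/2.5) = 10^1.512 = 32.51.

32.5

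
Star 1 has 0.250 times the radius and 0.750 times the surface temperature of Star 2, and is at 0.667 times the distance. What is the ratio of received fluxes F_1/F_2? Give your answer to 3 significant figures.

L_1/L_2 = (R_1/R_2)²(T_1/T_2)⁴ = (0.250)² × (0.750)⁴ = 0.01978.
F_1/F_2 = (L_1/L_2)/(d_1/d_2)² = 0.01978 / (0.667)² = 0.04445.

0.0445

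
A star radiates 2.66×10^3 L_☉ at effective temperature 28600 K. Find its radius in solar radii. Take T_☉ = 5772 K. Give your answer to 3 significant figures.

R/R_☉ = √(L/L_☉) / (T/T_☉)² = √(2.66×10^3) / (4.955)²
       = 51.58 / 24.55 = 2.101.

2.10 solar radii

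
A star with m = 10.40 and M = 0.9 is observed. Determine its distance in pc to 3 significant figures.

m − M = 5 log₁₀(d/10 pc)
10.40 − (0.9) = 9.50 = 5 log₁₀(d/10)
d = 10 × 10^(9.50/5) = 10 × 10^1.900 = 794.3 pc.

794 pc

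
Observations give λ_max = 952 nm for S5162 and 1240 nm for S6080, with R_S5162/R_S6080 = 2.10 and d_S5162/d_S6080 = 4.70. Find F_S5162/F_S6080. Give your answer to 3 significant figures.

Wien's law: T_S5162/T_S6080 = λ_S6080/λ_S5162 = 1240/952 = 1.303.
L_S5162/L_S6080 = (R_S5162/R_S6080)²(T_S5162/T_S6080)⁴ = (2.10)²(1.303)⁴ = 12.69.
F_S5162/F_S6080 = (L_S5162/L_S6080)/(d_S5162/d_S6080)² = 12.69/(4.70)² = 0.5746.

0.575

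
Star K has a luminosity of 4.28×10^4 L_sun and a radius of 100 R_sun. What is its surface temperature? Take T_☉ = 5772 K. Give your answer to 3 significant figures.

8.30×10^3 K

T/T_☉ = (L/L_☉)^(1/4) / (R/R_☉)^(1/2)
T = 5772 × (4.28×10^4)^(1/4) / √(100) = 5772 × 14.38 / 10.00 = 8302 K.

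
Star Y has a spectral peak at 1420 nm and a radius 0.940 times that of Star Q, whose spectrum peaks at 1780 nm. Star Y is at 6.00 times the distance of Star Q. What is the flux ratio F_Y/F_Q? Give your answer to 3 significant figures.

0.0606

Wien's law: T_Y/T_Q = λ_Q/λ_Y = 1780/1420 = 1.254.
L_Y/L_Q = (R_Y/R_Q)²(T_Y/T_Q)⁴ = (0.940)²(1.254)⁴ = 2.182.
F_Y/F_Q = (L_Y/L_Q)/(d_Y/d_Q)² = 2.182/(6.00)² = 0.06060.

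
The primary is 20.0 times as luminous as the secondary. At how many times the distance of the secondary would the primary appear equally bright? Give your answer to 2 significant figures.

4.5

Equal flux requires L_p/d_p² = L_s/d_s², so d_p/d_s = √(L_p/L_s)
= √(20.0) = 4.472.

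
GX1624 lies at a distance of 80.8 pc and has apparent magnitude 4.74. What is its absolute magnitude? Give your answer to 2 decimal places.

M = m − 5 log₁₀(d/10 pc) = 4.74 − 5 log₁₀(80.8/10)
  = 4.74 − 5 × 0.907 = 4.74 − 4.54 = 0.20.

0.20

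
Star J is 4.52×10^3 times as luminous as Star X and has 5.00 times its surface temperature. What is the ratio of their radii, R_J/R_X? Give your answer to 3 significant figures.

2.69

L ∝ R²T⁴ gives R ∝ √L / T², so
R_J/R_X = √(4.52×10^3) / (5.00)² = 67.23 / 25.00 = 2.689.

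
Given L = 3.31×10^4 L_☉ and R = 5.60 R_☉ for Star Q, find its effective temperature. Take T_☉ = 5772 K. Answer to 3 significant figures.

T/T_☉ = (L/L_☉)^(1/4) / (R/R_☉)^(1/2)
T = 5772 × (3.31×10^4)^(1/4) / √(5.60) = 5772 × 13.49 / 2.366 = 3.290×10^4 K.

3.29×10^4 K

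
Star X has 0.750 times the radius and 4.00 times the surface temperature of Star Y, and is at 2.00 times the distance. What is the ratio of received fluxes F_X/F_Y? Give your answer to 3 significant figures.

36.0

L_X/L_Y = (R_X/R_Y)²(T_X/T_Y)⁴ = (0.750)² × (4.00)⁴ = 144.0.
F_X/F_Y = (L_X/L_Y)/(d_X/d_Y)² = 144.0 / (2.00)² = 36.00.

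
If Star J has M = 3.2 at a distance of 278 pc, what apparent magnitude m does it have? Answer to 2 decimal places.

10.42

m = M + 5 log₁₀(d/10 pc) = 3.2 + 5 log₁₀(278/10)
  = 3.2 + 5 × 1.444 = 3.2 + 7.22 = 10.42.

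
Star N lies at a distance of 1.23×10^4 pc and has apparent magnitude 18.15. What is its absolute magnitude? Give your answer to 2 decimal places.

2.70

M = m − 5 log₁₀(d/10 pc) = 18.15 − 5 log₁₀(1.23×10^4/10)
  = 18.15 − 5 × 3.090 = 18.15 − 15.45 = 2.70.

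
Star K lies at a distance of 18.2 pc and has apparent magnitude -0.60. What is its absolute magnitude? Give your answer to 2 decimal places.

-1.90

M = m − 5 log₁₀(d/10 pc) = -0.60 − 5 log₁₀(18.2/10)
  = -0.60 − 5 × 0.260 = -0.60 − 1.30 = -1.90.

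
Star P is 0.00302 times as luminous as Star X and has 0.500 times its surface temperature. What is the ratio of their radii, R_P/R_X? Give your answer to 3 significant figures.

L ∝ R²T⁴ gives R ∝ √L / T², so
R_P/R_X = √(0.00302) / (0.500)² = 0.05495 / 0.2500 = 0.2198.

0.220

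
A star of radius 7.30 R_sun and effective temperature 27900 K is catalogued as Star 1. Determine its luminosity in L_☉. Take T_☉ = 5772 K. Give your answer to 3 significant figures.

2.91×10^4 L_☉

L/L_☉ = (R/R_☉)² (T/T_☉)⁴ = (7.30)² × (27900/5772)⁴
       = 53.29 × (4.834)⁴ = 53.29 × 545.9 = 2.909×10^4.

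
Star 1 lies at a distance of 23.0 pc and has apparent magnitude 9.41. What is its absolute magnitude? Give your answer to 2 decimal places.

7.60

M = m − 5 log₁₀(d/10 pc) = 9.41 − 5 log₁₀(23.0/10)
  = 9.41 − 5 × 0.362 = 9.41 − 1.81 = 7.60.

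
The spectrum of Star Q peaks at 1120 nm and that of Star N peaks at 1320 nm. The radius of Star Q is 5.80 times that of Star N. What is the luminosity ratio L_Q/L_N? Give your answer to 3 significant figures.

Wien's law gives T ∝ 1/λ_max, so T_Q/T_N = λ_N/λ_Q = 1320/1120 = 1.179.
Then L ∝ R²T⁴ gives L_Q/L_N = (5.80)² × (1.179)⁴ = 33.64 × 1.929 = 64.91.

64.9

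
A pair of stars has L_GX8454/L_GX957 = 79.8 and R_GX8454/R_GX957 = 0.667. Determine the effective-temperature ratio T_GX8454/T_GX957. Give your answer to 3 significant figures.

L ∝ R²T⁴ gives T ∝ (L/R²)^(1/4), so
T_GX8454/T_GX957 = (79.8 / 0.667²)^(1/4) = (179.4)^(1/4) = 3.660.

3.66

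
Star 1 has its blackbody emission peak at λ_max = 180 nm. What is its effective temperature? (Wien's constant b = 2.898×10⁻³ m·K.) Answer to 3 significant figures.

1.61×10^4 K

T = b/λ_max = 2.898×10⁻³ / (180×10⁻⁹) = 1.610×10^4 K.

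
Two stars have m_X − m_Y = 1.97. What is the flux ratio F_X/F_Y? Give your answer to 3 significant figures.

0.163

F_X/F_Y = 10^(−(m_X − m_Y)/2.5) = 10^(-1.97/2.5) = 10^-0.788 = 0.1629.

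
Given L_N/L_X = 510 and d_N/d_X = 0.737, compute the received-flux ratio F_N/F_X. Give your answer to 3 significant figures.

939

F = L/(4πd²), so F_N/F_X = (L_N/L_X) / (d_N/d_X)²
= 510 / (0.737)² = 510 / 0.5432 = 938.9.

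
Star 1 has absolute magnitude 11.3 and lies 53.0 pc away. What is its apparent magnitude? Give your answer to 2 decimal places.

14.92

m = M + 5 log₁₀(d/10 pc) = 11.3 + 5 log₁₀(53.0/10)
  = 11.3 + 5 × 0.724 = 11.3 + 3.62 = 14.92.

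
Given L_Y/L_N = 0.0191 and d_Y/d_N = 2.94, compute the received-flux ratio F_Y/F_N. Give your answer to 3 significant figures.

F = L/(4πd²), so F_Y/F_N = (L_Y/L_N) / (d_Y/d_N)²
= 0.0191 / (2.94)² = 0.0191 / 8.644 = 0.002210.

0.00221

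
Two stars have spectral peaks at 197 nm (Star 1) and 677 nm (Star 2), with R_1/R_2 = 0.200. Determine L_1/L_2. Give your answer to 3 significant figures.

Wien's law gives T ∝ 1/λ_max, so T_1/T_2 = λ_2/λ_1 = 677/197 = 3.437.
Then L ∝ R²T⁴ gives L_1/L_2 = (0.200)² × (3.437)⁴ = 0.04000 × 139.5 = 5.579.

5.58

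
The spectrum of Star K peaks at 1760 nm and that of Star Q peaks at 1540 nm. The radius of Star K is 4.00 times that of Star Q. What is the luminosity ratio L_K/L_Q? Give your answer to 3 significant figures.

Wien's law gives T ∝ 1/λ_max, so T_K/T_Q = λ_Q/λ_K = 1540/1760 = 0.8750.
Then L ∝ R²T⁴ gives L_K/L_Q = (4.00)² × (0.8750)⁴ = 16.00 × 0.5862 = 9.379.

9.38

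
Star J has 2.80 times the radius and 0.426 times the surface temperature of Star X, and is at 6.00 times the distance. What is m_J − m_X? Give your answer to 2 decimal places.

5.36

L_J/L_X = (2.80)²(0.426)⁴ = 0.2582.
F_J/F_X = (L_J/L_X)/(d_J/d_X)² = 0.2582/36.00 = 0.007172.
m_J − m_X = −2.5 log₁₀(0.007172) = 5.36.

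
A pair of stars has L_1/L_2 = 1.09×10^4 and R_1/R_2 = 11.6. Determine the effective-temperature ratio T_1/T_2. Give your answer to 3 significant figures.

L ∝ R²T⁴ gives T ∝ (L/R²)^(1/4), so
T_1/T_2 = (1.09×10^4 / 11.6²)^(1/4) = (81.00)^(1/4) = 3.000.

3.00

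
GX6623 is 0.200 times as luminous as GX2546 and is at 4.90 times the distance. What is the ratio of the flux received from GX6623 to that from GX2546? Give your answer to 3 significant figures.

0.00833

F = L/(4πd²), so F_GX6623/F_GX2546 = (L_GX6623/L_GX2546) / (d_GX6623/d_GX2546)²
= 0.200 / (4.90)² = 0.200 / 24.01 = 0.008330.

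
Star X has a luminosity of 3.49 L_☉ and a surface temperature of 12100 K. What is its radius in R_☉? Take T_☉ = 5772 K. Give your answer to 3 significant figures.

R/R_☉ = √(L/L_☉) / (T/T_☉)² = √(3.49) / (2.096)²
       = 1.868 / 4.395 = 0.4251.

0.425 R_☉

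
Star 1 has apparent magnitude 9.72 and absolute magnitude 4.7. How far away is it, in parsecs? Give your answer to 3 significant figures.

m − M = 5 log₁₀(d/10 pc)
9.72 − (4.7) = 5.02 = 5 log₁₀(d/10)
d = 10 × 10^(5.02/5) = 10 × 10^1.004 = 100.9 pc.

101 pc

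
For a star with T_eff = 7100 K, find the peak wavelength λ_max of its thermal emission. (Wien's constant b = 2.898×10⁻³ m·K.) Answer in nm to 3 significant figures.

408 nm

λ_max = b/T = 2.898×10⁻³ / 7100 = 4.08×10^-7 m = 408.2 nm.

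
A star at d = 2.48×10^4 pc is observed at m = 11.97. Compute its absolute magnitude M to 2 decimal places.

-5.00

M = m − 5 log₁₀(d/10 pc) = 11.97 − 5 log₁₀(2.48×10^4/10)
  = 11.97 − 5 × 3.394 = 11.97 − 16.97 = -5.00.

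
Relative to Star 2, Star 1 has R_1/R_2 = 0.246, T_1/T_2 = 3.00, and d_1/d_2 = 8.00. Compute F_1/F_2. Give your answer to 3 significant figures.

0.0766

L_1/L_2 = (R_1/R_2)²(T_1/T_2)⁴ = (0.246)² × (3.00)⁴ = 4.902.
F_1/F_2 = (L_1/L_2)/(d_1/d_2)² = 4.902 / (8.00)² = 0.07659.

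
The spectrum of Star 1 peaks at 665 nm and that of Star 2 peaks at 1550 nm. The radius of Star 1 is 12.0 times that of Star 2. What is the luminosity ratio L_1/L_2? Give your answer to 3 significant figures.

4.25×10^3

Wien's law gives T ∝ 1/λ_max, so T_1/T_2 = λ_2/λ_1 = 1550/665 = 2.331.
Then L ∝ R²T⁴ gives L_1/L_2 = (12.0)² × (2.331)⁴ = 144.0 × 29.51 = 4250.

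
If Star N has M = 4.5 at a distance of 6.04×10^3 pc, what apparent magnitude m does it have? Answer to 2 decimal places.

18.41

m = M + 5 log₁₀(d/10 pc) = 4.5 + 5 log₁₀(6.04×10^3/10)
  = 4.5 + 5 × 2.781 = 4.5 + 13.91 = 18.41.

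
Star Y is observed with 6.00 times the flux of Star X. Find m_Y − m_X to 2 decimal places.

m_Y − m_X = −2.5 log₁₀(F_Y/F_X) = −2.5 log₁₀(6.00) = −2.5 × (0.778) = -1.945.

-1.95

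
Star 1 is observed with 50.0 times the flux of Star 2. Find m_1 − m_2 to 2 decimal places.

-4.25

m_1 − m_2 = −2.5 log₁₀(F_1/F_2) = −2.5 log₁₀(50.0) = −2.5 × (1.699) = -4.247.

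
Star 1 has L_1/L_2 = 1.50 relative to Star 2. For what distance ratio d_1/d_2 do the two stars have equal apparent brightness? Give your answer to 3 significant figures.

1.22

Equal flux requires L_1/d_1² = L_2/d_2², so d_1/d_2 = √(L_1/L_2)
= √(1.50) = 1.225.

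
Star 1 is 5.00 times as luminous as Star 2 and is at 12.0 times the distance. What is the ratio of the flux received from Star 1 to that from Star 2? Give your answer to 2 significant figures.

0.035

F = L/(4πd²), so F_1/F_2 = (L_1/L_2) / (d_1/d_2)²
= 5.00 / (12.0)² = 5.00 / 144.0 = 0.03472.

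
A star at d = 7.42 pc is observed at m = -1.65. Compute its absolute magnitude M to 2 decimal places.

M = m − 5 log₁₀(d/10 pc) = -1.65 − 5 log₁₀(7.42/10)
  = -1.65 − 5 × -0.130 = -1.65 − -0.65 = -1.00.

-1.00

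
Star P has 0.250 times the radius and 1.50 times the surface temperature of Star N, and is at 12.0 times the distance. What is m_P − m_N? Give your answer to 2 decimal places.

L_P/L_N = (0.250)²(1.50)⁴ = 0.3164.
F_P/F_N = (L_P/L_N)/(d_P/d_N)² = 0.3164/144.0 = 0.002197.
m_P − m_N = −2.5 log₁₀(0.002197) = 6.65.

6.65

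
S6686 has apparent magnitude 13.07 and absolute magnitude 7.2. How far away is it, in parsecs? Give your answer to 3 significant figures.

m − M = 5 log₁₀(d/10 pc)
13.07 − (7.2) = 5.87 = 5 log₁₀(d/10)
d = 10 × 10^(5.87/5) = 10 × 10^1.174 = 149.3 pc.

149 pc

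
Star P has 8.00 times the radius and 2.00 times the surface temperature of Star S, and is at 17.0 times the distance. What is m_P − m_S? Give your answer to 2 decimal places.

-1.37

L_P/L_S = (8.00)²(2.00)⁴ = 1024.
F_P/F_S = (L_P/L_S)/(d_P/d_S)² = 1024/289.0 = 3.543.
m_P − m_S = −2.5 log₁₀(3.543) = -1.37.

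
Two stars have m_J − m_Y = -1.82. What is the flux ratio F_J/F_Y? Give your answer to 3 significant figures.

5.35

F_J/F_Y = 10^(−(m_J − m_Y)/2.5) = 10^(1.82/2.5) = 10^0.728 = 5.346.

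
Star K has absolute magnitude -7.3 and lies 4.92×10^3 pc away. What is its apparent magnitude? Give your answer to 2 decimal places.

6.16

m = M + 5 log₁₀(d/10 pc) = -7.3 + 5 log₁₀(4.92×10^3/10)
  = -7.3 + 5 × 2.692 = -7.3 + 13.46 = 6.16.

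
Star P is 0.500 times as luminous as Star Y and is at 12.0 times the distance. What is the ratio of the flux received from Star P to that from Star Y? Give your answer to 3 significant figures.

F = L/(4πd²), so F_P/F_Y = (L_P/L_Y) / (d_P/d_Y)²
= 0.500 / (12.0)² = 0.500 / 144.0 = 0.003472.

0.00347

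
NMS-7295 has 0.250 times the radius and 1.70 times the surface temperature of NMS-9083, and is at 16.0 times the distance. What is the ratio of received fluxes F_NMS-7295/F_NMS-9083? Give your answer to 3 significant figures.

L_NMS-7295/L_NMS-9083 = (R_NMS-7295/R_NMS-9083)²(T_NMS-7295/T_NMS-9083)⁴ = (0.250)² × (1.70)⁴ = 0.5220.
F_NMS-7295/F_NMS-9083 = (L_NMS-7295/L_NMS-9083)/(d_NMS-7295/d_NMS-9083)² = 0.5220 / (16.0)² = 0.002039.

0.00204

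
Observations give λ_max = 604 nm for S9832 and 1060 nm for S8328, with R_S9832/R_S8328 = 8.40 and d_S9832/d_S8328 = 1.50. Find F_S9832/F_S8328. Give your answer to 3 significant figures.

Wien's law: T_S9832/T_S8328 = λ_S8328/λ_S9832 = 1060/604 = 1.755.
L_S9832/L_S8328 = (R_S9832/R_S8328)²(T_S9832/T_S8328)⁴ = (8.40)²(1.755)⁴ = 669.3.
F_S9832/F_S8328 = (L_S9832/L_S8328)/(d_S9832/d_S8328)² = 669.3/(1.50)² = 297.5.

297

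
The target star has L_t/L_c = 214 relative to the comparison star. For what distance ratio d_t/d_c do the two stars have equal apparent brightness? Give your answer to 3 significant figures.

14.6

Equal flux requires L_t/d_t² = L_c/d_c², so d_t/d_c = √(L_t/L_c)
= √(214) = 14.63.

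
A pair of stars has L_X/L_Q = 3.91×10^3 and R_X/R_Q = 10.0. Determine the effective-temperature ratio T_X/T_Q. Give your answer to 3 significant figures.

L ∝ R²T⁴ gives T ∝ (L/R²)^(1/4), so
T_X/T_Q = (3.91×10^3 / 10.0²)^(1/4) = (39.10)^(1/4) = 2.501.

2.50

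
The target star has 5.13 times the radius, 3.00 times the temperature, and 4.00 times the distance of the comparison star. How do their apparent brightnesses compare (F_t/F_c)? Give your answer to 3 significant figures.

L_t/L_c = (R_t/R_c)²(T_t/T_c)⁴ = (5.13)² × (3.00)⁴ = 2132.
F_t/F_c = (L_t/L_c)/(d_t/d_c)² = 2132 / (4.00)² = 133.2.

133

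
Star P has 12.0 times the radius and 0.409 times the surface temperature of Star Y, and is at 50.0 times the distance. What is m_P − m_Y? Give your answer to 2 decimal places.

L_P/L_Y = (12.0)²(0.409)⁴ = 4.030.
F_P/F_Y = (L_P/L_Y)/(d_P/d_Y)² = 4.030/2500 = 0.001612.
m_P − m_Y = −2.5 log₁₀(0.001612) = 6.98.

6.98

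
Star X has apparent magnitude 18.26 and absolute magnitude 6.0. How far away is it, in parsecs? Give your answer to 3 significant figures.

m − M = 5 log₁₀(d/10 pc)
18.26 − (6.0) = 12.26 = 5 log₁₀(d/10)
d = 10 × 10^(12.26/5) = 10 × 10^2.452 = 2831 pc.

2.83×10^3 pc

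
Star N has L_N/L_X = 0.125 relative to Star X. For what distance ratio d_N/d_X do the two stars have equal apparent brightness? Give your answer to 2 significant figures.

Equal flux requires L_N/d_N² = L_X/d_X², so d_N/d_X = √(L_N/L_X)
= √(0.125) = 0.3536.

0.35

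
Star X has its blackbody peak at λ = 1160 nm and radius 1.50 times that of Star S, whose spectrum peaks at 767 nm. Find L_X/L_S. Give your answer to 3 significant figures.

0.430

Wien's law gives T ∝ 1/λ_max, so T_X/T_S = λ_S/λ_X = 767/1160 = 0.6612.
Then L ∝ R²T⁴ gives L_X/L_S = (1.50)² × (0.6612)⁴ = 2.250 × 0.1911 = 0.4301.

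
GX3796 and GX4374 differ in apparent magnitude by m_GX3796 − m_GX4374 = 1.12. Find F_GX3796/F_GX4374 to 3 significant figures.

F_GX3796/F_GX4374 = 10^(−(m_GX3796 − m_GX4374)/2.5) = 10^(-1.12/2.5) = 10^-0.448 = 0.3565.

0.356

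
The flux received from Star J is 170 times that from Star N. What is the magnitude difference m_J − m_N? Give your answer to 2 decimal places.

m_J − m_N = −2.5 log₁₀(F_J/F_N) = −2.5 log₁₀(170) = −2.5 × (2.230) = -5.576.

-5.58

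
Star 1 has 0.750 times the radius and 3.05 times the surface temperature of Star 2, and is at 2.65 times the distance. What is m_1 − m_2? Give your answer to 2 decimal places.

L_1/L_2 = (0.750)²(3.05)⁴ = 48.68.
F_1/F_2 = (L_1/L_2)/(d_1/d_2)² = 48.68/7.022 = 6.932.
m_1 − m_2 = −2.5 log₁₀(6.932) = -2.10.

-2.10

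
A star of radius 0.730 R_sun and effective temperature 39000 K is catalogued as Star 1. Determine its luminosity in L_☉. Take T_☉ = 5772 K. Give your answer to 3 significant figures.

L/L_☉ = (R/R_☉)² (T/T_☉)⁴ = (0.730)² × (39000/5772)⁴
       = 0.5329 × (6.757)⁴ = 0.5329 × 2084 = 1111.

1.11×10^3 L_☉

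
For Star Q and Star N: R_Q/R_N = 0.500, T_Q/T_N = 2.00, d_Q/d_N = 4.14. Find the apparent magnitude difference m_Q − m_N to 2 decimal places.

L_Q/L_N = (0.500)²(2.00)⁴ = 4.000.
F_Q/F_N = (L_Q/L_N)/(d_Q/d_N)² = 4.000/17.14 = 0.2334.
m_Q − m_N = −2.5 log₁₀(0.2334) = 1.58.

1.58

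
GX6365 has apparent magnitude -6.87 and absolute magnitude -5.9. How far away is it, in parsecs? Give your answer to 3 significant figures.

6.40 pc

m − M = 5 log₁₀(d/10 pc)
-6.87 − (-5.9) = -0.97 = 5 log₁₀(d/10)
d = 10 × 10^(-0.97/5) = 10 × 10^-0.194 = 6.397 pc.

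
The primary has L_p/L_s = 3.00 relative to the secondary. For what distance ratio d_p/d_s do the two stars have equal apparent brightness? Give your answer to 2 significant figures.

Equal flux requires L_p/d_p² = L_s/d_s², so d_p/d_s = √(L_p/L_s)
= √(3.00) = 1.732.

1.7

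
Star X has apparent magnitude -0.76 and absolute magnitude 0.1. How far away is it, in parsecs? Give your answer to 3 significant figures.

6.73 pc

m − M = 5 log₁₀(d/10 pc)
-0.76 − (0.1) = -0.86 = 5 log₁₀(d/10)
d = 10 × 10^(-0.86/5) = 10 × 10^-0.172 = 6.730 pc.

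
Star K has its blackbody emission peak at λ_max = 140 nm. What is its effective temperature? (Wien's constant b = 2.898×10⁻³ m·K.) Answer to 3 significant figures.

T = b/λ_max = 2.898×10⁻³ / (140×10⁻⁹) = 2.070×10^4 K.

2.07×10^4 K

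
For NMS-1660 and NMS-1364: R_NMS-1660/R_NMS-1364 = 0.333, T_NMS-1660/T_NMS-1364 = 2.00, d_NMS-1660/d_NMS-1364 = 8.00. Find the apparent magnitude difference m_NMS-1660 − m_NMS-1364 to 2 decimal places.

L_NMS-1660/L_NMS-1364 = (0.333)²(2.00)⁴ = 1.774.
F_NMS-1660/F_NMS-1364 = (L_NMS-1660/L_NMS-1364)/(d_NMS-1660/d_NMS-1364)² = 1.774/64.00 = 0.02772.
m_NMS-1660 − m_NMS-1364 = −2.5 log₁₀(0.02772) = 3.89.

3.89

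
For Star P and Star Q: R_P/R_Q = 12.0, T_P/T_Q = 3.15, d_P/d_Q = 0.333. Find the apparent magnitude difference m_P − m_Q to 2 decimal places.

L_P/L_Q = (12.0)²(3.15)⁴ = 1.418×10^4.
F_P/F_Q = (L_P/L_Q)/(d_P/d_Q)² = 1.418×10^4/0.1109 = 1.279×10^5.
m_P − m_Q = −2.5 log₁₀(1.279×10^5) = -12.77.

-12.77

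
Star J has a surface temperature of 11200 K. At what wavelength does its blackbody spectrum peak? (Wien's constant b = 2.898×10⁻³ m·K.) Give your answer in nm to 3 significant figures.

λ_max = b/T = 2.898×10⁻³ / 11200 = 2.59×10^-7 m = 258.8 nm.

259 nm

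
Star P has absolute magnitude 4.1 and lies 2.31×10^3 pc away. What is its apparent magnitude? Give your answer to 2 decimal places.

m = M + 5 log₁₀(d/10 pc) = 4.1 + 5 log₁₀(2.31×10^3/10)
  = 4.1 + 5 × 2.364 = 4.1 + 11.82 = 15.92.

15.92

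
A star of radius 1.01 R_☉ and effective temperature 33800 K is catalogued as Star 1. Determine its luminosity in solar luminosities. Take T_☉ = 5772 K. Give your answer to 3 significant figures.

L/L_☉ = (R/R_☉)² (T/T_☉)⁴ = (1.01)² × (33800/5772)⁴
       = 1.020 × (5.856)⁴ = 1.020 × 1176 = 1200.

1.20×10^3 solar luminosities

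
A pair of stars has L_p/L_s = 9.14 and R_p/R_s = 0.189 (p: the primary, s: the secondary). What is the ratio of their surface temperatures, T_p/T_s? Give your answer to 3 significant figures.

L ∝ R²T⁴ gives T ∝ (L/R²)^(1/4), so
T_p/T_s = (9.14 / 0.189²)^(1/4) = (255.9)^(1/4) = 3.999.

4.00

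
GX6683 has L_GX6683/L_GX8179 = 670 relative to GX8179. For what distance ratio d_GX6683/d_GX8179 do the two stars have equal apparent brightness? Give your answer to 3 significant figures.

Equal flux requires L_GX6683/d_GX6683² = L_GX8179/d_GX8179², so d_GX6683/d_GX8179 = √(L_GX6683/L_GX8179)
= √(670) = 25.88.

25.9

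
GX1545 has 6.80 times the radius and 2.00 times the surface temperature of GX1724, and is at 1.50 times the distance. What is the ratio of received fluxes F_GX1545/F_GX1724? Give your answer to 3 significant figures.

L_GX1545/L_GX1724 = (R_GX1545/R_GX1724)²(T_GX1545/T_GX1724)⁴ = (6.80)² × (2.00)⁴ = 739.8.
F_GX1545/F_GX1724 = (L_GX1545/L_GX1724)/(d_GX1545/d_GX1724)² = 739.8 / (1.50)² = 328.8.

329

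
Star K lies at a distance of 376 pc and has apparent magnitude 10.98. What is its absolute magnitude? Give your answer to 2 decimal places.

3.10

M = m − 5 log₁₀(d/10 pc) = 10.98 − 5 log₁₀(376/10)
  = 10.98 − 5 × 1.575 = 10.98 − 7.88 = 3.10.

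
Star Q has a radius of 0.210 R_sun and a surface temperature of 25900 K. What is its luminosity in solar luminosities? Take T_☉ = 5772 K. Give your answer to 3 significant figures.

17.9 solar luminosities

L/L_☉ = (R/R_☉)² (T/T_☉)⁴ = (0.210)² × (25900/5772)⁴
       = 0.04410 × (4.487)⁴ = 0.04410 × 405.4 = 17.88.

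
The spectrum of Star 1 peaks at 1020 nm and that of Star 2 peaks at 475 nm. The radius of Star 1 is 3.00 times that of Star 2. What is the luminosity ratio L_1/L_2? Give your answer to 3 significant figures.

0.423

Wien's law gives T ∝ 1/λ_max, so T_1/T_2 = λ_2/λ_1 = 475/1020 = 0.4657.
Then L ∝ R²T⁴ gives L_1/L_2 = (3.00)² × (0.4657)⁴ = 9.000 × 0.04703 = 0.4233.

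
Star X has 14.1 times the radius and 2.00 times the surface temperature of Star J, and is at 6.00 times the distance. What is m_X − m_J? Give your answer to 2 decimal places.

-4.87

L_X/L_J = (14.1)²(2.00)⁴ = 3181.
F_X/F_J = (L_X/L_J)/(d_X/d_J)² = 3181/36.00 = 88.36.
m_X − m_J = −2.5 log₁₀(88.36) = -4.87.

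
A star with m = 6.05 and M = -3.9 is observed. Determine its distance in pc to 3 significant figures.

m − M = 5 log₁₀(d/10 pc)
6.05 − (-3.9) = 9.95 = 5 log₁₀(d/10)
d = 10 × 10^(9.95/5) = 10 × 10^1.990 = 977.2 pc.

977 pc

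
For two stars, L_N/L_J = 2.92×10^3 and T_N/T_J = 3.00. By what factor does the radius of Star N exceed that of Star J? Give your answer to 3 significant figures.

6.00

L ∝ R²T⁴ gives R ∝ √L / T², so
R_N/R_J = √(2.92×10^3) / (3.00)² = 54.04 / 9.000 = 6.004.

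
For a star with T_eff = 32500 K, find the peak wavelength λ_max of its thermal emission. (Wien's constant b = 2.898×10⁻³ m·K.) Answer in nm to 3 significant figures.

89.2 nm

λ_max = b/T = 2.898×10⁻³ / 32500 = 8.92×10^-8 m = 89.17 nm.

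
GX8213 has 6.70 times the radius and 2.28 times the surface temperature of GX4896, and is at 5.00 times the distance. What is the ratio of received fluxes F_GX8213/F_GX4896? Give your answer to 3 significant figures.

48.5

L_GX8213/L_GX4896 = (R_GX8213/R_GX4896)²(T_GX8213/T_GX4896)⁴ = (6.70)² × (2.28)⁴ = 1213.
F_GX8213/F_GX4896 = (L_GX8213/L_GX4896)/(d_GX8213/d_GX4896)² = 1213 / (5.00)² = 48.52.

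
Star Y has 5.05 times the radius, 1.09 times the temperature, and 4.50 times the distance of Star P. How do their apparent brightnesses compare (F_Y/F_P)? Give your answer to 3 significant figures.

L_Y/L_P = (R_Y/R_P)²(T_Y/T_P)⁴ = (5.05)² × (1.09)⁴ = 36.00.
F_Y/F_P = (L_Y/L_P)/(d_Y/d_P)² = 36.00 / (4.50)² = 1.778.

1.78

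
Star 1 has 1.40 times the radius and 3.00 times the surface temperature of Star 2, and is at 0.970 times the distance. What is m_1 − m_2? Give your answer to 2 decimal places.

-5.57

L_1/L_2 = (1.40)²(3.00)⁴ = 158.8.
F_1/F_2 = (L_1/L_2)/(d_1/d_2)² = 158.8/0.9409 = 168.7.
m_1 − m_2 = −2.5 log₁₀(168.7) = -5.57.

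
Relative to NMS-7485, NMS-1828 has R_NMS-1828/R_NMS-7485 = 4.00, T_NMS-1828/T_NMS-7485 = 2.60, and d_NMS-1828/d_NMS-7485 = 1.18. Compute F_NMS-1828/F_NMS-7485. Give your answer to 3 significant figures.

525

L_NMS-1828/L_NMS-7485 = (R_NMS-1828/R_NMS-7485)²(T_NMS-1828/T_NMS-7485)⁴ = (4.00)² × (2.60)⁴ = 731.2.
F_NMS-1828/F_NMS-7485 = (L_NMS-1828/L_NMS-7485)/(d_NMS-1828/d_NMS-7485)² = 731.2 / (1.18)² = 525.1.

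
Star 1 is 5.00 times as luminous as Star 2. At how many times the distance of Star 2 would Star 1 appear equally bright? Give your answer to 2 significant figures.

Equal flux requires L_1/d_1² = L_2/d_2², so d_1/d_2 = √(L_1/L_2)
= √(5.00) = 2.236.

2.2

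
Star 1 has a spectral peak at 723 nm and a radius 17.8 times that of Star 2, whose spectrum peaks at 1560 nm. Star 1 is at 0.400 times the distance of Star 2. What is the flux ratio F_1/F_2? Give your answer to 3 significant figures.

4.29×10^4

Wien's law: T_1/T_2 = λ_2/λ_1 = 1560/723 = 2.158.
L_1/L_2 = (R_1/R_2)²(T_1/T_2)⁴ = (17.8)²(2.158)⁴ = 6867.
F_1/F_2 = (L_1/L_2)/(d_1/d_2)² = 6867/(0.400)² = 4.292×10^4.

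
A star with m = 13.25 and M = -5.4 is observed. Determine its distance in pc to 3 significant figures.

5.37×10^4 pc

m − M = 5 log₁₀(d/10 pc)
13.25 − (-5.4) = 18.65 = 5 log₁₀(d/10)
d = 10 × 10^(18.65/5) = 10 × 10^3.730 = 5.370×10^4 pc.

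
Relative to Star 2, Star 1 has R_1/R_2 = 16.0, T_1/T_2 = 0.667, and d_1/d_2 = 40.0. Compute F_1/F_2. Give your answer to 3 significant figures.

0.0317

L_1/L_2 = (R_1/R_2)²(T_1/T_2)⁴ = (16.0)² × (0.667)⁴ = 50.67.
F_1/F_2 = (L_1/L_2)/(d_1/d_2)² = 50.67 / (40.0)² = 0.03167.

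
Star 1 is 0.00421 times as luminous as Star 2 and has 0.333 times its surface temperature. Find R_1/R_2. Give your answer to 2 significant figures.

0.59

L ∝ R²T⁴ gives R ∝ √L / T², so
R_1/R_2 = √(0.00421) / (0.333)² = 0.06488 / 0.1109 = 0.5851.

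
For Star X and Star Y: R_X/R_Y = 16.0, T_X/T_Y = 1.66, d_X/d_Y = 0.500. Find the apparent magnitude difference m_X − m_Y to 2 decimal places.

L_X/L_Y = (16.0)²(1.66)⁴ = 1944.
F_X/F_Y = (L_X/L_Y)/(d_X/d_Y)² = 1944/0.2500 = 7776.
m_X − m_Y = −2.5 log₁₀(7776) = -9.73.

-9.73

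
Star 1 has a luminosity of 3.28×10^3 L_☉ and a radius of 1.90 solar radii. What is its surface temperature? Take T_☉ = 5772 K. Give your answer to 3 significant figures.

T/T_☉ = (L/L_☉)^(1/4) / (R/R_☉)^(1/2)
T = 5772 × (3.28×10^3)^(1/4) / √(1.90) = 5772 × 7.568 / 1.378 = 3.169×10^4 K.

3.17×10^4 K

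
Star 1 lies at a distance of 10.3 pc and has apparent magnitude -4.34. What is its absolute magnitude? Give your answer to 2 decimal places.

M = m − 5 log₁₀(d/10 pc) = -4.34 − 5 log₁₀(10.3/10)
  = -4.34 − 5 × 0.013 = -4.34 − 0.06 = -4.40.

-4.40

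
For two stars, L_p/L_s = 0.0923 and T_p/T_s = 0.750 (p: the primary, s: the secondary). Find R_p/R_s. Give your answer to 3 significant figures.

L ∝ R²T⁴ gives R ∝ √L / T², so
R_p/R_s = √(0.0923) / (0.750)² = 0.3038 / 0.5625 = 0.5401.

0.540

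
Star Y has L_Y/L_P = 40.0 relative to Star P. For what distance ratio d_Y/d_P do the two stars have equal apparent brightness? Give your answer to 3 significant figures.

Equal flux requires L_Y/d_Y² = L_P/d_P², so d_Y/d_P = √(L_Y/L_P)
= √(40.0) = 6.325.

6.32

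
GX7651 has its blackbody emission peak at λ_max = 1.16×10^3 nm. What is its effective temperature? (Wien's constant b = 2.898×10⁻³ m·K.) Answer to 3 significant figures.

T = b/λ_max = 2.898×10⁻³ / (1.16×10^3×10⁻⁹) = 2498 K.

2.50×10^3 K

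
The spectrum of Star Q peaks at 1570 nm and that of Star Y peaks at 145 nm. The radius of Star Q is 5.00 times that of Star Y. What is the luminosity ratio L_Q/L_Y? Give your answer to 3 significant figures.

Wien's law gives T ∝ 1/λ_max, so T_Q/T_Y = λ_Y/λ_Q = 145/1570 = 0.09236.
Then L ∝ R²T⁴ gives L_Q/L_Y = (5.00)² × (0.09236)⁴ = 25.00 × 7.276×10^-5 = 0.001819.

0.00182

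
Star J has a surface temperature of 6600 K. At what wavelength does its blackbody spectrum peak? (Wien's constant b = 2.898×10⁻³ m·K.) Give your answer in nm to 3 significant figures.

439 nm

λ_max = b/T = 2.898×10⁻³ / 6600 = 4.39×10^-7 m = 439.1 nm.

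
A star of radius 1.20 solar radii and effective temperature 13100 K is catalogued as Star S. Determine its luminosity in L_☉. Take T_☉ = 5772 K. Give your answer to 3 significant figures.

38.2 L_☉

L/L_☉ = (R/R_☉)² (T/T_☉)⁴ = (1.20)² × (13100/5772)⁴
       = 1.440 × (2.270)⁴ = 1.440 × 26.53 = 38.21.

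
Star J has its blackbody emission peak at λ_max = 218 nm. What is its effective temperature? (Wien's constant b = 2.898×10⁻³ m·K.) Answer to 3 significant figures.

T = b/λ_max = 2.898×10⁻³ / (218×10⁻⁹) = 1.329×10^4 K.

1.33×10^4 K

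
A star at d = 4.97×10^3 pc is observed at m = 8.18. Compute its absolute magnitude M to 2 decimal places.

M = m − 5 log₁₀(d/10 pc) = 8.18 − 5 log₁₀(4.97×10^3/10)
  = 8.18 − 5 × 2.696 = 8.18 − 13.48 = -5.30.

-5.30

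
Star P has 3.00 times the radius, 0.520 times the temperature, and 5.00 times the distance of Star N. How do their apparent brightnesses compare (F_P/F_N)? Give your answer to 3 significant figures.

0.0263

L_P/L_N = (R_P/R_N)²(T_P/T_N)⁴ = (3.00)² × (0.520)⁴ = 0.6580.
F_P/F_N = (L_P/L_N)/(d_P/d_N)² = 0.6580 / (5.00)² = 0.02632.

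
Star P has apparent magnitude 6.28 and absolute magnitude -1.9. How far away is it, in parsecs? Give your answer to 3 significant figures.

433 pc

m − M = 5 log₁₀(d/10 pc)
6.28 − (-1.9) = 8.18 = 5 log₁₀(d/10)
d = 10 × 10^(8.18/5) = 10 × 10^1.636 = 432.5 pc.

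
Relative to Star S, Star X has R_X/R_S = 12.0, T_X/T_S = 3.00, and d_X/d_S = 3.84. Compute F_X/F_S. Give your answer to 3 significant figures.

L_X/L_S = (R_X/R_S)²(T_X/T_S)⁴ = (12.0)² × (3.00)⁴ = 1.166×10^4.
F_X/F_S = (L_X/L_S)/(d_X/d_S)² = 1.166×10^4 / (3.84)² = 791.0.

791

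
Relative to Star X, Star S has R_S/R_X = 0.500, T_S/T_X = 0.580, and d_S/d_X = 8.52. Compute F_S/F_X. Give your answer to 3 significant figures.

3.90×10^-4

L_S/L_X = (R_S/R_X)²(T_S/T_X)⁴ = (0.500)² × (0.580)⁴ = 0.02829.
F_S/F_X = (L_S/L_X)/(d_S/d_X)² = 0.02829 / (8.52)² = 3.897×10^-4.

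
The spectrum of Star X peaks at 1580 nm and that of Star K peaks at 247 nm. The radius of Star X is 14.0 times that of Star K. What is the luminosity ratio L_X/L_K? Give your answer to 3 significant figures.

0.117

Wien's law gives T ∝ 1/λ_max, so T_X/T_K = λ_K/λ_X = 247/1580 = 0.1563.
Then L ∝ R²T⁴ gives L_X/L_K = (14.0)² × (0.1563)⁴ = 196.0 × 5.973×10^-4 = 0.1171.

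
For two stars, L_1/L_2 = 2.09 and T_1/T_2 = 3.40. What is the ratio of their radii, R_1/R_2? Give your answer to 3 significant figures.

L ∝ R²T⁴ gives R ∝ √L / T², so
R_1/R_2 = √(2.09) / (3.40)² = 1.446 / 11.56 = 0.1251.

0.125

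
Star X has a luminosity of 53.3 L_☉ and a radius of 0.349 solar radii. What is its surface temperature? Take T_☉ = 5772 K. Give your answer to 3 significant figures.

T/T_☉ = (L/L_☉)^(1/4) / (R/R_☉)^(1/2)
T = 5772 × (53.3)^(1/4) / √(0.349) = 5772 × 2.702 / 0.5908 = 2.640×10^4 K.

2.64×10^4 K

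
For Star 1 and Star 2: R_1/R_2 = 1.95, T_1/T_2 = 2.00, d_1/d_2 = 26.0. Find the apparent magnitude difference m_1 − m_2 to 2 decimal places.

2.61

L_1/L_2 = (1.95)²(2.00)⁴ = 60.84.
F_1/F_2 = (L_1/L_2)/(d_1/d_2)² = 60.84/676.0 = 0.09000.
m_1 − m_2 = −2.5 log₁₀(0.09000) = 2.61.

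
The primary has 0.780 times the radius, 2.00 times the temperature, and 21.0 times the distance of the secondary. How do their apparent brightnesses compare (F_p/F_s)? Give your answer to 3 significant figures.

L_p/L_s = (R_p/R_s)²(T_p/T_s)⁴ = (0.780)² × (2.00)⁴ = 9.734.
F_p/F_s = (L_p/L_s)/(d_p/d_s)² = 9.734 / (21.0)² = 0.02207.

0.0221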